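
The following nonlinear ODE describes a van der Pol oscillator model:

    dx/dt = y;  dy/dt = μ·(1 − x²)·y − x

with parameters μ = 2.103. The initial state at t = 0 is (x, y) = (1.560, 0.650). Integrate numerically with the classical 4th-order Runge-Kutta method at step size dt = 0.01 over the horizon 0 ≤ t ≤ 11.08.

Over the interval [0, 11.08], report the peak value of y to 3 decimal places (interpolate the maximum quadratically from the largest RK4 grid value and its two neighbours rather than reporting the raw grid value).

t=0.000: state=(1.560, 0.650)
step 1 (dt=0.01): k1=(0.650, -3.520), k2=(0.632, -3.483), k3=(0.633, -3.483), k4=(0.615, -3.447); state += dt/6·(k1+2k2+2k3+k4)
t=0.010: state=(1.566, 0.615)
t=0.020: state=(1.572, 0.581)
t=0.030: state=(1.578, 0.548)
continuing one RK4 step at a time; state shown every 50 steps (Δt=0.5):
t=0.500: state=(1.596, -0.269)
t=1.000: state=(1.397, -0.502)
t=1.500: state=(1.087, -0.770)
t=2.000: state=(0.549, -1.542)
t=2.500: state=(-0.764, -3.873)
t=3.000: state=(-1.993, -0.446)
t=3.500: state=(-1.949, 0.289)
t=4.000: state=(-1.785, 0.362)
t=4.500: state=(-1.586, 0.437)
t=5.000: state=(-1.338, 0.573)
t=5.500: state=(-0.984, 0.894)
t=6.000: state=(-0.325, 1.985)
t=6.500: state=(1.266, 3.695)
t=7.000: state=(2.020, 0.017)
t=7.500: state=(1.911, -0.314)
t=8.000: state=(1.738, -0.378)
t=8.500: state=(1.530, -0.463)
t=9.000: state=(1.262, -0.628)
t=9.500: state=(0.862, -1.048)
t=10.000: state=(0.039, -2.586)
t=10.500: state=(-1.665, -2.535)
t=11.000: state=(-2.010, 0.166)
t=11.080: state=(-1.994, 0.226)
largest grid value and its neighbours: y(6.410)=3.94187, y(6.420)=3.94246, y(6.430)=3.93640
parabola through these three points peaks at t≈6.416 with y≈3.94303

max y = 3.943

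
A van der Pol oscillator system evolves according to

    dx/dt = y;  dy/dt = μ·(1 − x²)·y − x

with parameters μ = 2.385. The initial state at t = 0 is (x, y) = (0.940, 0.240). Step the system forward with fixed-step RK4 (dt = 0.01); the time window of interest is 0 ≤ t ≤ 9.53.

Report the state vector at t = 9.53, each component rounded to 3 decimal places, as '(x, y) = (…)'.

t=0.000: state=(0.940, 0.240)
step 1 (dt=0.01): k1=(0.240, -0.873), k2=(0.236, -0.877), k3=(0.236, -0.877), k4=(0.231, -0.881); state += dt/6·(k1+2k2+2k3+k4)
t=0.010: state=(0.942, 0.231)
t=0.020: state=(0.945, 0.222)
t=0.030: state=(0.947, 0.213)
continuing one RK4 step at a time; state shown every 50 steps (Δt=0.5):
t=0.500: state=(0.942, -0.240)
t=1.000: state=(0.681, -0.868)
t=1.500: state=(-0.112, -2.685)
t=2.000: state=(-1.744, -1.883)
t=2.500: state=(-1.941, 0.205)
t=3.000: state=(-1.803, 0.316)
t=3.500: state=(-1.631, 0.375)
t=4.000: state=(-1.421, 0.474)
t=4.500: state=(-1.139, 0.684)
t=5.000: state=(-0.670, 1.332)
t=5.500: state=(0.527, 3.923)
t=6.000: state=(1.984, 0.591)
t=6.500: state=(1.962, -0.258)
t=7.000: state=(1.817, -0.314)
t=7.500: state=(1.647, -0.370)
t=8.000: state=(1.441, -0.463)
t=8.500: state=(1.168, -0.658)
t=9.000: state=(0.724, -1.237)
t=9.500: state=(-0.369, -3.640)
t=9.530: state=(-0.481, -3.847)

(x, y) = (-0.481, -3.847)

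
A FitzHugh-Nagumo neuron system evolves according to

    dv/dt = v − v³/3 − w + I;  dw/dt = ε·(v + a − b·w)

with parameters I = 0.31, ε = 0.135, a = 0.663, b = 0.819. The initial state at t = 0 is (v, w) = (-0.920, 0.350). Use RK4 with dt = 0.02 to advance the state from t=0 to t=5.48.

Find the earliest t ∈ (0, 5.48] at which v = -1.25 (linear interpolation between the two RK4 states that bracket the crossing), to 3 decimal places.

t = 0.495

t=0.000: state=(-0.920, 0.350)
step 1 (dt=0.02): k1=(-0.700, -0.073), k2=(-0.701, -0.074), k3=(-0.701, -0.074), k4=(-0.701, -0.075); state += dt/6·(k1+2k2+2k3+k4)
t=0.020: state=(-0.934, 0.349)
t=0.040: state=(-0.948, 0.347)
t=0.060: state=(-0.962, 0.345)
continuing one RK4 step at a time; state shown every 10 steps (Δt=0.2):
t=0.200: state=(-1.059, 0.334)
t=0.400: state=(-1.192, 0.314)
t=0.480: state=(-1.241, 0.305)
next step: t=0.500: state=(-1.253, 0.303) — v has crossed -1.25
linear interpolation between t=0.480 (-1.24113) and t=0.500 (-1.25303) → t≈0.495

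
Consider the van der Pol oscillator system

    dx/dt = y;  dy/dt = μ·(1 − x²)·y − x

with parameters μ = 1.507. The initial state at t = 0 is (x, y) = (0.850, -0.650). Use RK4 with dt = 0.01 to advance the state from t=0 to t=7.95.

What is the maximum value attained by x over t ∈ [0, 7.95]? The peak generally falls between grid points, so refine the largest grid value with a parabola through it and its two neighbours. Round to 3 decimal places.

max x = 2.015

t=0.000: state=(0.850, -0.650)
step 1 (dt=0.01): k1=(-0.650, -1.122), k2=(-0.656, -1.126), k3=(-0.656, -1.126), k4=(-0.661, -1.131); state += dt/6·(k1+2k2+2k3+k4)
t=0.010: state=(0.843, -0.661)
t=0.020: state=(0.837, -0.673)
t=0.030: state=(0.830, -0.684)
continuing one RK4 step at a time; state shown every 50 steps (Δt=0.5):
t=0.500: state=(0.353, -1.429)
t=1.000: state=(-0.700, -2.765)
t=1.500: state=(-1.801, -0.995)
t=2.000: state=(-1.889, 0.273)
t=2.500: state=(-1.686, 0.498)
t=3.000: state=(-1.397, 0.670)
t=3.500: state=(-0.991, 1.004)
t=4.000: state=(-0.302, 1.909)
t=4.500: state=(1.051, 3.195)
t=5.000: state=(1.987, 0.425)
t=5.500: state=(1.937, -0.357)
t=6.000: state=(1.718, -0.502)
t=6.500: state=(1.433, -0.652)
t=7.000: state=(1.042, -0.956)
t=7.500: state=(0.396, -1.769)
t=7.950: state=(-0.726, -3.187)
largest grid value and its neighbours: x(5.140)=2.01485, x(5.150)=2.01492, x(5.160)=2.01479
parabola through these three points peaks at t≈5.148 with x≈2.01492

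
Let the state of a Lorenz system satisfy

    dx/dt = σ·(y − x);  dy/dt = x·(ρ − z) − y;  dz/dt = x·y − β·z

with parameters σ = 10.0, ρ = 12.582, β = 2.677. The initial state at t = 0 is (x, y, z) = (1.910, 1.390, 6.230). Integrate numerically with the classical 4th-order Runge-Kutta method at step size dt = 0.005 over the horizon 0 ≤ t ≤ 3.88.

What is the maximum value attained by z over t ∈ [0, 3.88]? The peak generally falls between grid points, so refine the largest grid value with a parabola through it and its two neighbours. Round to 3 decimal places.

max z = 16.645

t=0.000: state=(1.910, 1.390, 6.230)
step 1 (dt=0.005): k1=(-5.200, 10.742, -14.023), k2=(-4.801, 10.699, -13.896), k3=(-4.812, 10.705, -13.896), k4=(-4.424, 10.667, -13.769); state += dt/6·(k1+2k2+2k3+k4)
t=0.005: state=(1.886, 1.444, 6.161)
t=0.010: state=(1.866, 1.497, 6.092)
t=0.015: state=(1.849, 1.550, 6.025)
continuing one RK4 step at a time; state shown every 40 steps (Δt=0.2):
t=0.200: state=(2.830, 4.013, 4.573)
t=0.400: state=(6.568, 8.936, 7.666)
t=0.600: state=(8.583, 7.185, 16.301)
t=0.800: state=(4.038, 2.244, 13.495)
t=1.000: state=(2.541, 2.608, 8.910)
t=1.200: state=(3.742, 4.852, 6.972)
t=1.400: state=(6.707, 8.252, 9.753)
t=1.600: state=(7.468, 6.350, 14.939)
t=1.800: state=(4.464, 3.298, 12.757)
t=2.000: state=(3.597, 3.807, 9.439)
t=2.200: state=(4.941, 5.988, 8.744)
t=2.400: state=(6.946, 7.523, 11.871)
t=2.600: state=(6.278, 5.240, 13.840)
t=2.800: state=(4.481, 3.988, 11.612)
t=3.000: state=(4.480, 4.912, 9.726)
t=3.200: state=(5.820, 6.569, 10.386)
t=3.400: state=(6.587, 6.431, 12.751)
t=3.600: state=(5.492, 4.820, 12.670)
t=3.800: state=(4.705, 4.656, 10.942)
t=3.880: state=(4.774, 4.988, 10.470)
largest grid value and its neighbours: z(0.635)=16.64158, z(0.640)=16.64481, z(0.645)=16.63759
parabola through these three points peaks at t≈0.639 with z≈16.64500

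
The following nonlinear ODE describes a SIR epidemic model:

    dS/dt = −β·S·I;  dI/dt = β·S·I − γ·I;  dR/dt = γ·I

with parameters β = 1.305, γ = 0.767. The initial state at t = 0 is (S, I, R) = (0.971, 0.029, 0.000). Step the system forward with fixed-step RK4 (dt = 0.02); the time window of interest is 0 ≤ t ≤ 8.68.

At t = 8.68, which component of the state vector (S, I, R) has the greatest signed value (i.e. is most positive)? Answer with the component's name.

largest component: R

t=0.000: state=(0.971, 0.029, 0.000)
step 1 (dt=0.02): k1=(-0.037, 0.015, 0.022), k2=(-0.037, 0.015, 0.022), k3=(-0.037, 0.015, 0.022), k4=(-0.037, 0.015, 0.022); state += dt/6·(k1+2k2+2k3+k4)
t=0.020: state=(0.970, 0.029, 0.000)
t=0.040: state=(0.970, 0.030, 0.001)
t=0.060: state=(0.969, 0.030, 0.001)
continuing one RK4 step at a time; state shown every 25 steps (Δt=0.5):
t=0.500: state=(0.950, 0.037, 0.013)
t=1.000: state=(0.925, 0.047, 0.029)
t=1.500: state=(0.894, 0.057, 0.048)
t=2.000: state=(0.858, 0.069, 0.073)
t=2.500: state=(0.817, 0.082, 0.102)
t=3.000: state=(0.771, 0.093, 0.135)
t=3.500: state=(0.723, 0.104, 0.173)
t=4.000: state=(0.674, 0.111, 0.214)
t=4.500: state=(0.626, 0.116, 0.258)
t=5.000: state=(0.580, 0.117, 0.303)
t=5.500: state=(0.538, 0.115, 0.347)
t=6.000: state=(0.500, 0.110, 0.391)
t=6.500: state=(0.466, 0.103, 0.431)
t=7.000: state=(0.437, 0.094, 0.469)
t=7.500: state=(0.412, 0.084, 0.503)
t=8.000: state=(0.392, 0.075, 0.534)
t=8.500: state=(0.374, 0.065, 0.561)
t=8.680: state=(0.369, 0.062, 0.569)
compare at T: S=0.369, I=0.062, R=0.569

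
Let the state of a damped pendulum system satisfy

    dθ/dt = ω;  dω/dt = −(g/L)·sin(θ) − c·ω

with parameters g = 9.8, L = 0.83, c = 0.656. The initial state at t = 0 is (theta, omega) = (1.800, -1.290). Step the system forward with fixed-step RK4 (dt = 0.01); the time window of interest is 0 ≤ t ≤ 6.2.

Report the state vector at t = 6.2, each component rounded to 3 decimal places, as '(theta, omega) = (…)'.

t=0.000: state=(1.800, -1.290)
step 1 (dt=0.01): k1=(-1.290, -10.652), k2=(-1.343, -10.634), k3=(-1.343, -10.635), k4=(-1.396, -10.617); state += dt/6·(k1+2k2+2k3+k4)
t=0.010: state=(1.787, -1.396)
t=0.020: state=(1.772, -1.502)
t=0.030: state=(1.757, -1.608)
continuing one RK4 step at a time; state shown every 25 steps (Δt=0.25):
t=0.250: state=(1.157, -3.766)
t=0.500: state=(0.045, -4.665)
t=0.750: state=(-0.923, -2.717)
t=1.000: state=(-1.241, 0.164)
t=1.250: state=(-0.882, 2.560)
t=1.500: state=(-0.088, 3.426)
t=1.750: state=(0.639, 2.085)
t=2.000: state=(0.877, -0.196)
t=2.250: state=(0.578, -2.039)
t=2.500: state=(-0.022, -2.468)
t=2.750: state=(-0.518, -1.293)
t=3.000: state=(-0.622, 0.456)
t=3.250: state=(-0.334, 1.687)
t=3.500: state=(0.118, 1.706)
t=3.750: state=(0.427, 0.648)
t=4.000: state=(0.424, -0.640)
t=4.250: state=(0.157, -1.349)
t=4.500: state=(-0.169, -1.101)
t=4.750: state=(-0.338, -0.196)
t=5.000: state=(-0.269, 0.693)
t=5.250: state=(-0.040, 1.016)
t=5.500: state=(0.180, 0.643)
t=5.750: state=(0.252, -0.080)
t=6.000: state=(0.154, -0.643)
t=6.200: state=(0.009, -0.744)

(theta, omega) = (0.009, -0.744)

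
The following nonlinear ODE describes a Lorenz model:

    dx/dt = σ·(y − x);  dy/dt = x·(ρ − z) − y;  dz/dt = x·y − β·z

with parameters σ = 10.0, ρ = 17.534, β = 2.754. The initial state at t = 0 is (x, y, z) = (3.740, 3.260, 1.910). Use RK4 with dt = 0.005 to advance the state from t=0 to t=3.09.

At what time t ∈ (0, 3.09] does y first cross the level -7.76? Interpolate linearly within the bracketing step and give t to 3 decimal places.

t=0.000: state=(3.740, 3.260, 1.910)
step 1 (dt=0.005): k1=(-4.800, 55.174, 6.932), k2=(-3.301, 54.784, 7.360), k3=(-3.348, 54.839, 7.366), k4=(-1.891, 54.501, 7.797); state += dt/6·(k1+2k2+2k3+k4)
t=0.005: state=(3.723, 3.534, 1.947)
t=0.010: state=(3.721, 3.805, 1.988)
t=0.015: state=(3.732, 4.075, 2.034)
continuing one RK4 step at a time; state shown every 20 steps (Δt=0.1):
t=0.100: state=(5.487, 9.019, 3.860)
t=0.200: state=(10.219, 15.525, 11.745)
t=0.300: state=(13.208, 12.153, 25.195)
t=0.400: state=(8.247, 1.329, 25.388)
t=0.500: state=(2.581, -1.325, 19.126)
t=0.600: state=(0.146, -1.187, 14.396)
t=0.700: state=(-0.697, -1.260, 10.968)
t=0.800: state=(-1.250, -1.882, 8.462)
t=0.900: state=(-2.111, -3.277, 6.799)
t=1.000: state=(-3.760, -5.994, 6.345)
t=1.040: state=(-4.769, -7.592, 6.781)
next step: t=1.045: state=(-4.912, -7.812, 6.873) — y has crossed -7.76
linear interpolation between t=1.040 (-7.59156) and t=1.045 (-7.81219) → t≈1.044

t = 1.044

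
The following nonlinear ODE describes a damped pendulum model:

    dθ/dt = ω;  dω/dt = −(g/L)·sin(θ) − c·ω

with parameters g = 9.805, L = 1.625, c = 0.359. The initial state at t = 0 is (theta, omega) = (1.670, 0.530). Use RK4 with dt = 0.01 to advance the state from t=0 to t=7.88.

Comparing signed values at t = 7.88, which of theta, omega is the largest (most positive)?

t=0.000: state=(1.670, 0.530)
step 1 (dt=0.01): k1=(0.530, -6.194), k2=(0.499, -6.182), k3=(0.499, -6.182), k4=(0.468, -6.169); state += dt/6·(k1+2k2+2k3+k4)
t=0.010: state=(1.675, 0.468)
t=0.020: state=(1.679, 0.407)
t=0.030: state=(1.683, 0.345)
continuing one RK4 step at a time; state shown every 50 steps (Δt=0.5):
t=0.500: state=(1.206, -2.288)
t=1.000: state=(-0.293, -3.037)
t=1.500: state=(-1.231, -0.476)
t=2.000: state=(-0.791, 2.053)
t=2.500: state=(0.412, 2.168)
t=3.000: state=(0.956, -0.125)
t=3.500: state=(0.374, -1.923)
t=4.000: state=(-0.536, -1.279)
t=4.500: state=(-0.681, 0.696)
t=5.000: state=(-0.025, 1.589)
t=5.500: state=(0.552, 0.470)
t=6.000: state=(0.389, -1.002)
t=6.500: state=(-0.205, -1.070)
t=7.000: state=(-0.457, 0.145)
t=7.500: state=(-0.126, 0.991)
t=7.880: state=(0.226, 0.731)
compare at T: theta=0.226, omega=0.731

largest component: omega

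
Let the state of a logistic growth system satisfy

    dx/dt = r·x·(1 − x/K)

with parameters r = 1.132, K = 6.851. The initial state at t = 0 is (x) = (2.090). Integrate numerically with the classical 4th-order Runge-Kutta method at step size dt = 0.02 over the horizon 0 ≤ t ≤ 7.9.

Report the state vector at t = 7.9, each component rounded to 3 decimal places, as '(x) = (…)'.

t=0.000: state=(2.090)
step 1 (dt=0.02): k1=(1.644), k2=(1.651), k3=(1.651), k4=(1.659); state += dt/6·(k1+2k2+2k3+k4)
t=0.020: state=(2.123)
t=0.040: state=(2.156)
t=0.060: state=(2.190)
continuing one RK4 step at a time; state shown every 25 steps (Δt=0.5):
t=0.500: state=(2.987)
t=1.000: state=(3.950)
t=1.500: state=(4.835)
t=2.000: state=(5.539)
t=2.500: state=(6.039)
t=3.000: state=(6.365)
t=3.500: state=(6.566)
t=4.000: state=(6.686)
t=4.500: state=(6.757)
t=5.000: state=(6.797)
t=5.500: state=(6.820)
t=6.000: state=(6.834)
t=6.500: state=(6.841)
t=7.000: state=(6.845)
t=7.500: state=(6.848)
t=7.900: state=(6.849)

(x) = (6.849)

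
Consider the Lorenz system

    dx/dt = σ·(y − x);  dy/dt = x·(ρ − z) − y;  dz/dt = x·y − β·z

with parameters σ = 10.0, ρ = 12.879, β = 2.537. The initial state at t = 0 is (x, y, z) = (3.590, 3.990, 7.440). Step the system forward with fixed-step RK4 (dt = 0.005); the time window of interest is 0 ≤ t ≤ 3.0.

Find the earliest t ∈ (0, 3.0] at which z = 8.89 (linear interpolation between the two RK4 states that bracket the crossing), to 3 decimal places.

t=0.000: state=(3.590, 3.990, 7.440)
step 1 (dt=0.005): k1=(4.000, 15.536, -4.551), k2=(4.288, 15.593, -4.343), k3=(4.283, 15.594, -4.340), k4=(4.566, 15.653, -4.129); state += dt/6·(k1+2k2+2k3+k4)
t=0.005: state=(3.611, 4.068, 7.418)
t=0.010: state=(3.636, 4.147, 7.399)
t=0.015: state=(3.662, 4.226, 7.381)
continuing one RK4 step at a time; state shown every 20 steps (Δt=0.1):
t=0.100: state=(4.451, 5.685, 7.484)
t=0.200: state=(5.908, 7.496, 8.867)
next step: t=0.205: state=(5.988, 7.576, 8.978) — z has crossed 8.89
linear interpolation between t=0.200 (8.86735) and t=0.205 (8.97829) → t≈0.201

t = 0.201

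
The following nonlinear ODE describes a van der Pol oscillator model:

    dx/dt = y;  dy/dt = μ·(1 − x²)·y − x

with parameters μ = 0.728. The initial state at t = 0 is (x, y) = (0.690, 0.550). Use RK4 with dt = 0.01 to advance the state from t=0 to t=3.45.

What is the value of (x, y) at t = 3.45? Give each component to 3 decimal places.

(x, y) = (-1.613, -0.244)

t=0.000: state=(0.690, 0.550)
step 1 (dt=0.01): k1=(0.550, -0.480), k2=(0.548, -0.485), k3=(0.548, -0.485), k4=(0.545, -0.491); state += dt/6·(k1+2k2+2k3+k4)
t=0.010: state=(0.695, 0.545)
t=0.020: state=(0.701, 0.540)
t=0.030: state=(0.706, 0.535)
continuing one RK4 step at a time; state shown every 20 steps (Δt=0.2):
t=0.200: state=(0.789, 0.434)
t=0.400: state=(0.862, 0.286)
t=0.600: state=(0.902, 0.115)
t=0.800: state=(0.907, -0.066)
t=1.000: state=(0.875, -0.249)
t=1.200: state=(0.807, -0.433)
t=1.400: state=(0.702, -0.617)
t=1.600: state=(0.560, -0.806)
t=1.800: state=(0.379, -1.003)
t=2.000: state=(0.159, -1.206)
t=2.200: state=(-0.102, -1.401)
t=2.400: state=(-0.399, -1.552)
t=2.600: state=(-0.716, -1.598)
t=2.800: state=(-1.026, -1.476)
t=3.000: state=(-1.294, -1.174)
t=3.200: state=(-1.489, -0.761)
t=3.400: state=(-1.598, -0.341)
t=3.450: state=(-1.613, -0.244)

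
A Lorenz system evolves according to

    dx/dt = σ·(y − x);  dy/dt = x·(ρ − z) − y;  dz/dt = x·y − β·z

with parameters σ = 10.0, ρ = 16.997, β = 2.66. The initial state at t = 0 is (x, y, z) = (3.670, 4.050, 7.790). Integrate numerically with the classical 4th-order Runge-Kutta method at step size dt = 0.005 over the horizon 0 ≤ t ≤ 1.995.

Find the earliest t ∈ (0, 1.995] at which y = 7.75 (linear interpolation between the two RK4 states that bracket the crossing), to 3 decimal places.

t=0.000: state=(3.670, 4.050, 7.790)
step 1 (dt=0.005): k1=(3.800, 29.740, -5.858), k2=(4.448, 29.807, -5.507), k3=(4.434, 29.818, -5.502), k4=(5.069, 29.896, -5.144); state += dt/6·(k1+2k2+2k3+k4)
t=0.005: state=(3.692, 4.199, 7.762)
t=0.010: state=(3.721, 4.349, 7.739)
t=0.015: state=(3.755, 4.500, 7.718)
continuing one RK4 step at a time; state shown every 20 steps (Δt=0.1):
t=0.100: state=(5.088, 7.371, 8.140)
t=0.105: state=(5.204, 7.560, 8.223)
next step: t=0.110: state=(5.323, 7.752, 8.315) — y has crossed 7.75
linear interpolation between t=0.105 (7.56032) and t=0.110 (7.75173) → t≈0.110

t = 0.110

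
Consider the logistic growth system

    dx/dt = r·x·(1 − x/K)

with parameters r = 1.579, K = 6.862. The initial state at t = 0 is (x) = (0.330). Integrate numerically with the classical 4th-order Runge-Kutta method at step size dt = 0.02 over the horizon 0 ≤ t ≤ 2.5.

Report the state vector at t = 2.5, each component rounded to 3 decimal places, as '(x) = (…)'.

(x) = (4.965)

t=0.000: state=(0.330)
step 1 (dt=0.02): k1=(0.496), k2=(0.503), k3=(0.503), k4=(0.510); state += dt/6·(k1+2k2+2k3+k4)
t=0.020: state=(0.340)
t=0.040: state=(0.350)
t=0.060: state=(0.361)
continuing one RK4 step at a time; state shown every 5 steps (Δt=0.1):
t=0.100: state=(0.383)
t=0.200: state=(0.445)
t=0.300: state=(0.515)
t=0.400: state=(0.595)
t=0.500: state=(0.687)
t=0.600: state=(0.791)
t=0.700: state=(0.908)
t=0.800: state=(1.040)
t=0.900: state=(1.187)
t=1.000: state=(1.350)
t=1.100: state=(1.530)
t=1.200: state=(1.726)
t=1.300: state=(1.938)
t=1.400: state=(2.165)
t=1.500: state=(2.405)
t=1.600: state=(2.657)
t=1.700: state=(2.918)
t=1.800: state=(3.186)
t=1.900: state=(3.456)
t=2.000: state=(3.726)
t=2.100: state=(3.993)
t=2.200: state=(4.253)
t=2.300: state=(4.503)
t=2.400: state=(4.741)
t=2.500: state=(4.965)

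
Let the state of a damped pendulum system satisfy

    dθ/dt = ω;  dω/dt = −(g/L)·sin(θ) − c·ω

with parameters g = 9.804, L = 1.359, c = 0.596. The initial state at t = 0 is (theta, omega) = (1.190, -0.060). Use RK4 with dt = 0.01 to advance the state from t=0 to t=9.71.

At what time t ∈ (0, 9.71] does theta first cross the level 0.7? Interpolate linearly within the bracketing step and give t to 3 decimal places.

t=0.000: state=(1.190, -0.060)
step 1 (dt=0.01): k1=(-0.060, -6.662), k2=(-0.093, -6.641), k3=(-0.093, -6.641), k4=(-0.126, -6.620); state += dt/6·(k1+2k2+2k3+k4)
t=0.010: state=(1.189, -0.126)
t=0.020: state=(1.187, -0.192)
t=0.030: state=(1.185, -0.258)
t=0.390: state=(0.718, -2.157)
next step: t=0.400: state=(0.696, -2.191) — theta has crossed 0.7
linear interpolation between t=0.390 (0.71799) and t=0.400 (0.69626) → t≈0.398

t = 0.398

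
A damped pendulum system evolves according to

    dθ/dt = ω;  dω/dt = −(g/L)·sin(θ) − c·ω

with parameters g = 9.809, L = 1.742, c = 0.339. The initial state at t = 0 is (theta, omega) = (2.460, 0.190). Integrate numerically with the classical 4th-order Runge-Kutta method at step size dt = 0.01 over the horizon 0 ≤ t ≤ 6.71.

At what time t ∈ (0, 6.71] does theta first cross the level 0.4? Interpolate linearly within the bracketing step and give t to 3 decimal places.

t = 1.082

t=0.000: state=(2.460, 0.190)
step 1 (dt=0.01): k1=(0.190, -3.612), k2=(0.172, -3.602), k3=(0.172, -3.602), k4=(0.154, -3.592); state += dt/6·(k1+2k2+2k3+k4)
t=0.010: state=(2.462, 0.154)
t=0.020: state=(2.463, 0.118)
t=0.030: state=(2.464, 0.082)
continuing one RK4 step at a time; state shown every 25 steps (Δt=0.25):
t=0.250: state=(2.397, -0.690)
t=0.500: state=(2.107, -1.663)
t=0.750: state=(1.550, -2.809)
t=1.000: state=(0.716, -3.775)
t=1.080: state=(0.408, -3.910)
next step: t=1.090: state=(0.368, -3.918) — theta has crossed 0.4
linear interpolation between t=1.080 (0.40753) and t=1.090 (0.36839) → t≈1.082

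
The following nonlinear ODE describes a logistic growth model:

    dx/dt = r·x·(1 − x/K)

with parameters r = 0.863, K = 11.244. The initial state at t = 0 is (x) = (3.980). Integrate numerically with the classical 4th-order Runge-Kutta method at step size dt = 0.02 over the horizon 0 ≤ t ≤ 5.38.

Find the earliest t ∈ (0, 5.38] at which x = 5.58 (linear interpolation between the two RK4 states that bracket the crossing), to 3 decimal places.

t=0.000: state=(3.980)
step 1 (dt=0.02): k1=(2.219), k2=(2.225), k3=(2.225), k4=(2.230); state += dt/6·(k1+2k2+2k3+k4)
t=0.020: state=(4.024)
t=0.040: state=(4.069)
t=0.060: state=(4.114)
continuing one RK4 step at a time; state shown every 10 steps (Δt=0.2):
t=0.200: state=(4.434)
t=0.400: state=(4.905)
t=0.600: state=(5.386)
t=0.660: state=(5.532)
next step: t=0.680: state=(5.580) — x has crossed 5.58
linear interpolation between t=0.660 (5.53186) and t=0.680 (5.58037) → t≈0.680

t = 0.680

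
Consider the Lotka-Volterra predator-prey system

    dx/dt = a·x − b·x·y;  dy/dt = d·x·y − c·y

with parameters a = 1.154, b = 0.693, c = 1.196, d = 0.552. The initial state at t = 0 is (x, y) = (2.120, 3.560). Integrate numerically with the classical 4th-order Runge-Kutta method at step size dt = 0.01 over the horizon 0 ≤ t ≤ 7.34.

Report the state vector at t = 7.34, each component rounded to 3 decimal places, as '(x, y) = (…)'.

t=0.000: state=(2.120, 3.560)
step 1 (dt=0.01): k1=(-2.784, -0.092), k2=(-2.765, -0.119), k3=(-2.765, -0.119), k4=(-2.746, -0.146); state += dt/6·(k1+2k2+2k3+k4)
t=0.010: state=(2.092, 3.559)
t=0.020: state=(2.065, 3.557)
t=0.030: state=(2.038, 3.555)
continuing one RK4 step at a time; state shown every 25 steps (Δt=0.25):
t=0.250: state=(1.543, 3.390)
t=0.500: state=(1.179, 3.027)
t=0.750: state=(0.966, 2.599)
t=1.000: state=(0.853, 2.183)
t=1.250: state=(0.805, 1.814)
t=1.500: state=(0.807, 1.503)
t=1.750: state=(0.849, 1.249)
t=2.000: state=(0.929, 1.046)
t=2.250: state=(1.049, 0.889)
t=2.500: state=(1.214, 0.770)
t=2.750: state=(1.428, 0.685)
t=3.000: state=(1.701, 0.630)
t=3.250: state=(2.041, 0.604)
t=3.500: state=(2.453, 0.611)
t=3.750: state=(2.935, 0.656)
t=4.000: state=(3.468, 0.757)
t=4.250: state=(4.002, 0.940)
t=4.500: state=(4.427, 1.249)
t=4.750: state=(4.576, 1.732)
t=5.000: state=(4.284, 2.380)
t=5.250: state=(3.568, 3.045)
t=5.500: state=(2.693, 3.477)
t=5.750: state=(1.946, 3.543)
t=6.000: state=(1.430, 3.307)
t=6.250: state=(1.111, 2.917)
t=6.500: state=(0.929, 2.487)
t=6.750: state=(0.835, 2.081)
t=7.000: state=(0.802, 1.727)
t=7.250: state=(0.814, 1.431)
t=7.340: state=(0.829, 1.338)

(x, y) = (0.829, 1.338)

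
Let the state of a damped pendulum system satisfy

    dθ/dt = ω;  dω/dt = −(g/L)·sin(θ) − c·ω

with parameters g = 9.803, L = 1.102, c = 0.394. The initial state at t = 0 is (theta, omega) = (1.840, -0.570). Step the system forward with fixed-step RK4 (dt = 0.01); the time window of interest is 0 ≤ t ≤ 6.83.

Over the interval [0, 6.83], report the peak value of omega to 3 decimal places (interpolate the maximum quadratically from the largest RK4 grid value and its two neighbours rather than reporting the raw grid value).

max omega = 3.428

t=0.000: state=(1.840, -0.570)
step 1 (dt=0.01): k1=(-0.570, -8.351), k2=(-0.612, -8.341), k3=(-0.612, -8.341), k4=(-0.653, -8.332); state += dt/6·(k1+2k2+2k3+k4)
t=0.010: state=(1.834, -0.653)
t=0.020: state=(1.827, -0.737)
t=0.030: state=(1.819, -0.820)
continuing one RK4 step at a time; state shown every 25 steps (Δt=0.25):
t=0.250: state=(1.440, -2.607)
t=0.500: state=(0.575, -4.125)
t=0.750: state=(-0.464, -3.819)
t=1.000: state=(-1.193, -1.869)
t=1.250: state=(-1.379, 0.362)
t=1.500: state=(-1.034, 2.324)
t=1.750: state=(-0.289, 3.404)
t=2.000: state=(0.523, 2.805)
t=2.250: state=(1.014, 1.024)
t=2.500: state=(1.023, -0.918)
t=2.750: state=(0.593, -2.390)
t=3.000: state=(-0.074, -2.701)
t=3.250: state=(-0.642, -1.664)
t=3.500: state=(-0.855, -0.013)
t=3.750: state=(-0.662, 1.487)
t=4.000: state=(-0.176, 2.222)
t=4.250: state=(0.351, 1.803)
t=4.500: state=(0.656, 0.563)
t=4.750: state=(0.623, -0.801)
t=5.000: state=(0.296, -1.690)
t=5.250: state=(-0.146, -1.681)
t=5.500: state=(-0.474, -0.839)
t=5.750: state=(-0.540, 0.313)
t=6.000: state=(-0.338, 1.215)
t=6.250: state=(0.011, 1.449)
t=6.500: state=(0.322, 0.935)
t=6.750: state=(0.444, 0.016)
t=6.830: state=(0.434, -0.284)
largest grid value and its neighbours: omega(1.780)=3.42677, omega(1.790)=3.42828, omega(1.800)=3.42677
parabola through these three points peaks at t≈1.790 with omega≈3.42828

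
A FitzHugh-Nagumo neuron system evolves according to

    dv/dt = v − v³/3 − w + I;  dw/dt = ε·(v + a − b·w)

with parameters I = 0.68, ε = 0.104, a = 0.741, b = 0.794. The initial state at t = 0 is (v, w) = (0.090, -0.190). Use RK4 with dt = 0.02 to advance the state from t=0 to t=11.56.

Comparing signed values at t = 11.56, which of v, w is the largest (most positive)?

largest component: w

t=0.000: state=(0.090, -0.190)
step 1 (dt=0.02): k1=(0.960, 0.102), k2=(0.968, 0.103), k3=(0.968, 0.103), k4=(0.977, 0.104); state += dt/6·(k1+2k2+2k3+k4)
t=0.020: state=(0.109, -0.188)
t=0.040: state=(0.129, -0.186)
t=0.060: state=(0.149, -0.184)
continuing one RK4 step at a time; state shown every 25 steps (Δt=0.5):
t=0.500: state=(0.680, -0.126)
t=1.000: state=(1.372, -0.030)
t=1.500: state=(1.792, 0.091)
t=2.000: state=(1.905, 0.220)
t=2.500: state=(1.900, 0.346)
t=3.000: state=(1.865, 0.466)
t=3.500: state=(1.821, 0.579)
t=4.000: state=(1.775, 0.685)
t=4.500: state=(1.728, 0.784)
t=5.000: state=(1.680, 0.877)
t=5.500: state=(1.631, 0.963)
t=6.000: state=(1.581, 1.044)
t=6.500: state=(1.530, 1.119)
t=7.000: state=(1.478, 1.188)
t=7.500: state=(1.424, 1.251)
t=8.000: state=(1.368, 1.310)
t=8.500: state=(1.309, 1.363)
t=9.000: state=(1.246, 1.410)
t=9.500: state=(1.179, 1.453)
t=10.000: state=(1.106, 1.490)
t=10.500: state=(1.023, 1.522)
t=11.000: state=(0.928, 1.548)
t=11.500: state=(0.815, 1.567)
t=11.560: state=(0.799, 1.569)
compare at T: v=0.799, w=1.569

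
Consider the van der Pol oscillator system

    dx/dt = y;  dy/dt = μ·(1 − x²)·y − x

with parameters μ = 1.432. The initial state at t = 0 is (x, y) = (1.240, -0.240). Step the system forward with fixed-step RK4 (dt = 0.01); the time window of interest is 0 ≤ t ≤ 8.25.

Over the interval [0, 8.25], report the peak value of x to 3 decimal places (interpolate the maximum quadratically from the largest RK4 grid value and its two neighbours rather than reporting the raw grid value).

max x = 2.014

t=0.000: state=(1.240, -0.240)
step 1 (dt=0.01): k1=(-0.240, -1.055), k2=(-0.245, -1.051), k3=(-0.245, -1.051), k4=(-0.251, -1.047); state += dt/6·(k1+2k2+2k3+k4)
t=0.010: state=(1.238, -0.251)
t=0.020: state=(1.235, -0.261)
t=0.030: state=(1.232, -0.271)
continuing one RK4 step at a time; state shown every 50 steps (Δt=0.5):
t=0.500: state=(0.999, -0.720)
t=1.000: state=(0.485, -1.420)
t=1.500: state=(-0.552, -2.783)
t=2.000: state=(-1.780, -1.315)
t=2.500: state=(-1.944, 0.229)
t=3.000: state=(-1.751, 0.489)
t=3.500: state=(-1.468, 0.650)
t=4.000: state=(-1.080, 0.940)
t=4.500: state=(-0.457, 1.675)
t=5.000: state=(0.749, 3.115)
t=5.500: state=(1.916, 0.913)
t=6.000: state=(1.971, -0.303)
t=6.500: state=(1.763, -0.497)
t=7.000: state=(1.479, -0.647)
t=7.500: state=(1.095, -0.928)
t=8.000: state=(0.482, -1.641)
t=8.250: state=(-0.012, -2.358)
largest grid value and its neighbours: x(5.750)=2.01412, x(5.760)=2.01417, x(5.770)=2.01401
parabola through these three points peaks at t≈5.757 with x≈2.01417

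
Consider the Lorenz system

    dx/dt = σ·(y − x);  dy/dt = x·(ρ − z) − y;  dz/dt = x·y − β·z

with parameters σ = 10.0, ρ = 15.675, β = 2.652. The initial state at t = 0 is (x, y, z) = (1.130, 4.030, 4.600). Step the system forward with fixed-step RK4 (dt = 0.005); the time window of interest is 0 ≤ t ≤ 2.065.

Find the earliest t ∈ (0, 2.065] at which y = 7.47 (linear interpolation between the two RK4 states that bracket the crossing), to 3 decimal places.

t=0.000: state=(1.130, 4.030, 4.600)
step 1 (dt=0.005): k1=(29.000, 8.485, -7.645), k2=(28.487, 9.289, -7.277), k3=(28.520, 9.272, -7.282), k4=(28.038, 10.064, -6.915); state += dt/6·(k1+2k2+2k3+k4)
t=0.005: state=(1.273, 4.076, 4.564)
t=0.010: state=(1.411, 4.131, 4.531)
t=0.015: state=(1.545, 4.192, 4.502)
continuing one RK4 step at a time; state shown every 20 steps (Δt=0.1):
t=0.100: state=(3.644, 6.234, 4.644)
t=0.130: state=(4.463, 7.345, 5.083)
next step: t=0.135: state=(4.608, 7.547, 5.184) — y has crossed 7.47
linear interpolation between t=0.130 (7.34489) and t=0.135 (7.54671) → t≈0.133

t = 0.133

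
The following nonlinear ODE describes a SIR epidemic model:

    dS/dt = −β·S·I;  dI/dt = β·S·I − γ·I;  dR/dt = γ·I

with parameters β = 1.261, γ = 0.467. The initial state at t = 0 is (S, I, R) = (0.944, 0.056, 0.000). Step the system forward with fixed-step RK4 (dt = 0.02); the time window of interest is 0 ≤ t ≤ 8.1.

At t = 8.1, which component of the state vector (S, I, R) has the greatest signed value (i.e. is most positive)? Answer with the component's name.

largest component: R

t=0.000: state=(0.944, 0.056, 0.000)
step 1 (dt=0.02): k1=(-0.067, 0.041, 0.026), k2=(-0.067, 0.041, 0.026), k3=(-0.067, 0.041, 0.026), k4=(-0.068, 0.041, 0.027); state += dt/6·(k1+2k2+2k3+k4)
t=0.020: state=(0.943, 0.057, 0.001)
t=0.040: state=(0.941, 0.058, 0.001)
t=0.060: state=(0.940, 0.058, 0.002)
continuing one RK4 step at a time; state shown every 25 steps (Δt=0.5):
t=0.500: state=(0.905, 0.079, 0.016)
t=1.000: state=(0.853, 0.110, 0.038)
t=1.500: state=(0.787, 0.146, 0.067)
t=2.000: state=(0.709, 0.185, 0.106)
t=2.500: state=(0.624, 0.223, 0.154)
t=3.000: state=(0.536, 0.254, 0.209)
t=3.500: state=(0.454, 0.275, 0.271)
t=4.000: state=(0.380, 0.283, 0.337)
t=4.500: state=(0.318, 0.279, 0.403)
t=5.000: state=(0.268, 0.266, 0.466)
t=5.500: state=(0.228, 0.246, 0.526)
t=6.000: state=(0.197, 0.222, 0.581)
t=6.500: state=(0.172, 0.198, 0.630)
t=7.000: state=(0.153, 0.173, 0.673)
t=7.500: state=(0.138, 0.151, 0.711)
t=8.000: state=(0.127, 0.130, 0.744)
t=8.100: state=(0.125, 0.126, 0.750)
compare at T: S=0.125, I=0.126, R=0.750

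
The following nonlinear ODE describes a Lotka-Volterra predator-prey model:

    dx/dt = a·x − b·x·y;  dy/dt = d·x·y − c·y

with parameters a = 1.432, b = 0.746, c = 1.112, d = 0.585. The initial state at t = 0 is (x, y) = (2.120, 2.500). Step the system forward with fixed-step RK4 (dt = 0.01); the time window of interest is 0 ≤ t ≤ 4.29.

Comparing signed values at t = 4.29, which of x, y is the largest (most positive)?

largest component: x

t=0.000: state=(2.120, 2.500)
step 1 (dt=0.01): k1=(-0.918, 0.320), k2=(-0.919, 0.314), k3=(-0.918, 0.314), k4=(-0.919, 0.307); state += dt/6·(k1+2k2+2k3+k4)
t=0.010: state=(2.111, 2.503)
t=0.020: state=(2.102, 2.506)
t=0.030: state=(2.092, 2.509)
continuing one RK4 step at a time; state shown every 20 steps (Δt=0.2):
t=0.200: state=(1.937, 2.538)
t=0.400: state=(1.768, 2.523)
t=0.600: state=(1.622, 2.462)
t=0.800: state=(1.506, 2.366)
t=1.000: state=(1.421, 2.247)
t=1.200: state=(1.366, 2.117)
t=1.400: state=(1.340, 1.985)
t=1.600: state=(1.339, 1.859)
t=1.800: state=(1.364, 1.743)
t=2.000: state=(1.411, 1.641)
t=2.200: state=(1.481, 1.555)
t=2.400: state=(1.572, 1.488)
t=2.600: state=(1.682, 1.441)
t=2.800: state=(1.811, 1.415)
t=3.000: state=(1.953, 1.412)
t=3.200: state=(2.104, 1.433)
t=3.400: state=(2.256, 1.481)
t=3.600: state=(2.395, 1.557)
t=3.800: state=(2.510, 1.661)
t=4.000: state=(2.584, 1.792)
t=4.200: state=(2.605, 1.945)
t=4.290: state=(2.594, 2.018)
compare at T: x=2.594, y=2.018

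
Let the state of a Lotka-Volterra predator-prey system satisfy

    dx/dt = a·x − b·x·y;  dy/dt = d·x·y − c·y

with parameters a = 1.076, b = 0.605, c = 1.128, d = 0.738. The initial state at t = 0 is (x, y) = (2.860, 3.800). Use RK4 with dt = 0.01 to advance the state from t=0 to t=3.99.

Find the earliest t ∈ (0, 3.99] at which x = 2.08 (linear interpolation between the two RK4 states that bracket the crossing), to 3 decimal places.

t=0.000: state=(2.860, 3.800)
step 1 (dt=0.01): k1=(-3.498, 3.734), k2=(-3.508, 3.703), k3=(-3.508, 3.703), k4=(-3.518, 3.671); state += dt/6·(k1+2k2+2k3+k4)
t=0.010: state=(2.825, 3.837)
t=0.020: state=(2.790, 3.873)
t=0.030: state=(2.754, 3.909)
continuing one RK4 step at a time; state shown every 20 steps (Δt=0.2):
t=0.200: state=(2.153, 4.389)
t=0.220: state=(2.086, 4.428)
next step: t=0.230: state=(2.053, 4.445) — x has crossed 2.08
linear interpolation between t=0.220 (2.08604) and t=0.230 (2.05276) → t≈0.222

t = 0.222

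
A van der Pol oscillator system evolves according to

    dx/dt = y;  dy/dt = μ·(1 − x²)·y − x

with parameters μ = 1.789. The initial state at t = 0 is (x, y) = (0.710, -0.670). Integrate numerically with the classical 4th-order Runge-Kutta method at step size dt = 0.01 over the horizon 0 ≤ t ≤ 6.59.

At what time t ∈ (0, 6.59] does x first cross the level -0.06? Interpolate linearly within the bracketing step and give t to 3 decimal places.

t=0.000: state=(0.710, -0.670)
step 1 (dt=0.01): k1=(-0.670, -1.304), k2=(-0.677, -1.313), k3=(-0.677, -1.313), k4=(-0.683, -1.321); state += dt/6·(k1+2k2+2k3+k4)
t=0.010: state=(0.703, -0.683)
t=0.020: state=(0.696, -0.696)
t=0.030: state=(0.689, -0.710)
continuing one RK4 step at a time; state shown every 25 steps (Δt=0.25):
t=0.250: state=(0.496, -1.064)
t=0.500: state=(0.159, -1.682)
t=0.610: state=(-0.046, -2.053)
next step: t=0.620: state=(-0.066, -2.090) — x has crossed -0.06
linear interpolation between t=0.610 (-0.04573) and t=0.620 (-0.06644) → t≈0.617

t = 0.617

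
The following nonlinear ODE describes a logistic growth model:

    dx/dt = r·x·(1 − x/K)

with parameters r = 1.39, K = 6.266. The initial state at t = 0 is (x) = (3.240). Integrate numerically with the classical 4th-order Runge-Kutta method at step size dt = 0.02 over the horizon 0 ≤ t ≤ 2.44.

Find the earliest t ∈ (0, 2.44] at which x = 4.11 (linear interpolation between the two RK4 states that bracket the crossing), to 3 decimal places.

t=0.000: state=(3.240)
step 1 (dt=0.02): k1=(2.175), k2=(2.174), k3=(2.174), k4=(2.172); state += dt/6·(k1+2k2+2k3+k4)
t=0.020: state=(3.283)
t=0.040: state=(3.327)
t=0.060: state=(3.370)
continuing one RK4 step at a time; state shown every 5 steps (Δt=0.1):
t=0.100: state=(3.457)
t=0.200: state=(3.670)
t=0.300: state=(3.879)
t=0.400: state=(4.080)
next step: t=0.420: state=(4.120) — x has crossed 4.11
linear interpolation between t=0.400 (4.08044) and t=0.420 (4.11984) → t≈0.415

t = 0.415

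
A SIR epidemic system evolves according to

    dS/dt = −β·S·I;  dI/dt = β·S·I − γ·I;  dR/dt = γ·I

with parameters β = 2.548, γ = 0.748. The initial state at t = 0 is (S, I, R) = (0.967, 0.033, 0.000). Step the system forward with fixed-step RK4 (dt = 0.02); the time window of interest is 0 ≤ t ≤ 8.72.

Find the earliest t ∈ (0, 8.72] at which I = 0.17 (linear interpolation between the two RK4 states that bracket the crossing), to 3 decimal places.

t = 1.086

t=0.000: state=(0.967, 0.033, 0.000)
step 1 (dt=0.02): k1=(-0.081, 0.057, 0.025), k2=(-0.083, 0.058, 0.025), k3=(-0.083, 0.058, 0.025), k4=(-0.084, 0.058, 0.026); state += dt/6·(k1+2k2+2k3+k4)
t=0.020: state=(0.965, 0.034, 0.001)
t=0.040: state=(0.964, 0.035, 0.001)
t=0.060: state=(0.962, 0.037, 0.002)
continuing one RK4 step at a time; state shown every 25 steps (Δt=0.5):
t=0.500: state=(0.906, 0.075, 0.019)
t=1.000: state=(0.786, 0.153, 0.061)
t=1.080: state=(0.761, 0.169, 0.070)
next step: t=1.100: state=(0.754, 0.173, 0.073) — I has crossed 0.17
linear interpolation between t=1.080 (0.16881) and t=1.100 (0.17285) → t≈1.086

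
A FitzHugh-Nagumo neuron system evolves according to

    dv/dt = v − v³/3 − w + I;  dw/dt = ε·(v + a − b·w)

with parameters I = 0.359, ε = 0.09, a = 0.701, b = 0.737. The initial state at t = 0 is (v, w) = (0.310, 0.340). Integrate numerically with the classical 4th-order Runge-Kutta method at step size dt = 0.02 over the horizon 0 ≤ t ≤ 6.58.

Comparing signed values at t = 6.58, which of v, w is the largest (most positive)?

largest component: v

t=0.000: state=(0.310, 0.340)
step 1 (dt=0.02): k1=(0.319, 0.068), k2=(0.321, 0.069), k3=(0.321, 0.069), k4=(0.323, 0.069); state += dt/6·(k1+2k2+2k3+k4)
t=0.020: state=(0.316, 0.341)
t=0.040: state=(0.323, 0.343)
t=0.060: state=(0.330, 0.344)
continuing one RK4 step at a time; state shown every 25 steps (Δt=0.5):
t=0.500: state=(0.499, 0.378)
t=1.000: state=(0.747, 0.424)
t=1.500: state=(1.025, 0.480)
t=2.000: state=(1.266, 0.547)
t=2.500: state=(1.418, 0.620)
t=3.000: state=(1.482, 0.695)
t=3.500: state=(1.490, 0.769)
t=4.000: state=(1.466, 0.841)
t=4.500: state=(1.427, 0.908)
t=5.000: state=(1.377, 0.972)
t=5.500: state=(1.321, 1.031)
t=6.000: state=(1.258, 1.085)
t=6.500: state=(1.189, 1.135)
t=6.580: state=(1.177, 1.143)
compare at T: v=1.177, w=1.143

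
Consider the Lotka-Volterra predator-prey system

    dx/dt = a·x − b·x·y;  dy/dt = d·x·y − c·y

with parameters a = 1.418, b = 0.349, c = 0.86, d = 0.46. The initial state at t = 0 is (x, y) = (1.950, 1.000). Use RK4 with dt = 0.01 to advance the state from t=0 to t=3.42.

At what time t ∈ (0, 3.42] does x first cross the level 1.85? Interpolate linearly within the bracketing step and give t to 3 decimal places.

t=0.000: state=(1.950, 1.000)
step 1 (dt=0.01): k1=(2.085, 0.037), k2=(2.096, 0.042), k3=(2.096, 0.042), k4=(2.107, 0.047); state += dt/6·(k1+2k2+2k3+k4)
t=0.010: state=(1.971, 1.000)
t=0.020: state=(1.992, 1.001)
t=0.030: state=(2.014, 1.002)
continuing one RK4 step at a time; state shown every 20 steps (Δt=0.2):
t=0.200: state=(2.413, 1.028)
t=0.400: state=(2.975, 1.109)
t=0.600: state=(3.639, 1.264)
t=0.800: state=(4.385, 1.539)
t=1.000: state=(5.152, 2.010)
t=1.200: state=(5.797, 2.805)
t=1.400: state=(6.071, 4.094)
t=1.600: state=(5.694, 5.956)
t=1.800: state=(4.629, 8.097)
t=2.000: state=(3.275, 9.807)
t=2.200: state=(2.124, 10.557)
t=2.260: state=(1.853, 10.591)
next step: t=2.270: state=(1.811, 10.589) — x has crossed 1.85
linear interpolation between t=2.260 (1.85312) and t=2.270 (1.81139) → t≈2.261

t = 2.261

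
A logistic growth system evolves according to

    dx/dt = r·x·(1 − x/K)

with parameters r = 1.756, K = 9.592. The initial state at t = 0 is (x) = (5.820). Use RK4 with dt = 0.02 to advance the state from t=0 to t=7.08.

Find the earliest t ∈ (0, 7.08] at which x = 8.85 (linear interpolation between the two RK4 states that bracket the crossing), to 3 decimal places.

t=0.000: state=(5.820)
step 1 (dt=0.02): k1=(4.019), k2=(4.004), k3=(4.004), k4=(3.988); state += dt/6·(k1+2k2+2k3+k4)
t=0.020: state=(5.900)
t=0.040: state=(5.979)
t=0.060: state=(6.058)
continuing one RK4 step at a time; state shown every 25 steps (Δt=0.5):
t=0.500: state=(7.557)
t=1.000: state=(8.626)
t=1.160: state=(8.844)
next step: t=1.180: state=(8.868) — x has crossed 8.85
linear interpolation between t=1.160 (8.84439) and t=1.180 (8.86824) → t≈1.165

t = 1.165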